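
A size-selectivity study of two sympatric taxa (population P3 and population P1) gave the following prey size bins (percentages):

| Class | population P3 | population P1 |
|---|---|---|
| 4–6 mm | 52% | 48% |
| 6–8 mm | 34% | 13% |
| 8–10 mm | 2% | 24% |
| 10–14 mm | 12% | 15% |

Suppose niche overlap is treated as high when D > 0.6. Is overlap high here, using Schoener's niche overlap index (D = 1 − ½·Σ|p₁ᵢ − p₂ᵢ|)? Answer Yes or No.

Convert percentages to proportions (divide by 100).
Σ|p₁ᵢ − p₂ᵢ| = 0.04 + 0.21 + 0.22 + 0.03 = 0.50
D = 1 − ½ × 0.50 = 1 − 0.250 = 0.7500
D = 0.7500 > 0.6 → Yes.

Yes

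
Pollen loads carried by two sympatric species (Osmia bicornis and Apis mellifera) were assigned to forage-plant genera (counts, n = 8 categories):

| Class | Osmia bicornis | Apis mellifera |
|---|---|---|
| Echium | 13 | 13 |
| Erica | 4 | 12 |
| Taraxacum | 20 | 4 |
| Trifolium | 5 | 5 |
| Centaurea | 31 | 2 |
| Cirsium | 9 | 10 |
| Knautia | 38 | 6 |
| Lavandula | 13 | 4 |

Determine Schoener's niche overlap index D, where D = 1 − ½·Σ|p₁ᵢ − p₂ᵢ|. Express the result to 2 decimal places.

Proportions for Osmia bicornis (n=133): 13/133=0.0977, 4/133=0.0301, 20/133=0.1504, 5/133=0.0376, 31/133=0.2331, 9/133=0.0677, 38/133=0.2857, 13/133=0.0977
Proportions for Apis mellifera (n=56): 13/56=0.2321, 12/56=0.2143, 4/56=0.0714, 5/56=0.0893, 2/56=0.0357, 10/56=0.1786, 6/56=0.1071, 4/56=0.0714
Σ|p₁ᵢ − p₂ᵢ| = 0.1344 + 0.1842 + 0.0790 + 0.0517 + 0.1974 + 0.1109 + 0.1786 + 0.0263 = 0.9625
D = 1 − ½ × 0.9625 = 1 − 0.48125 = 0.51875

0.52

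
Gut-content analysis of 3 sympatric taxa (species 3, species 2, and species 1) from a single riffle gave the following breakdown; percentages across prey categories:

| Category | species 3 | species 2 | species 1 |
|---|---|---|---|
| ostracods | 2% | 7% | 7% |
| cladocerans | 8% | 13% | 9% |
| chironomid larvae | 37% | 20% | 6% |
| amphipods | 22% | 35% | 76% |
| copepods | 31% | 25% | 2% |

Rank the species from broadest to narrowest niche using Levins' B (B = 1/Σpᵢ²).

Convert percentages to proportions (divide by 100).
Σp_3ᵢ² = 0.02² + 0.08² + 0.37² + 0.22² + 0.31² = 0.0004 + 0.0064 + 0.1369 + 0.0484 + 0.0961 = 0.2882
B_3 = 1 / 0.2882 = 3.4698
Σp_2ᵢ² = 0.07² + 0.13² + 0.20² + 0.35² + 0.25² = 0.0049 + 0.0169 + 0.0400 + 0.1225 + 0.0625 = 0.2468
B_2 = 1 / 0.2468 = 4.0519
Σp_1ᵢ² = 0.07² + 0.09² + 0.06² + 0.76² + 0.02² = 0.0049 + 0.0081 + 0.0036 + 0.5776 + 0.0004 = 0.5946
B_1 = 1 / 0.5946 = 1.6818
Ranking by B (broadest → narrowest): species 2 (4.05) > species 3 (3.47) > species 1 (1.68)

species 2 > species 3 > species 1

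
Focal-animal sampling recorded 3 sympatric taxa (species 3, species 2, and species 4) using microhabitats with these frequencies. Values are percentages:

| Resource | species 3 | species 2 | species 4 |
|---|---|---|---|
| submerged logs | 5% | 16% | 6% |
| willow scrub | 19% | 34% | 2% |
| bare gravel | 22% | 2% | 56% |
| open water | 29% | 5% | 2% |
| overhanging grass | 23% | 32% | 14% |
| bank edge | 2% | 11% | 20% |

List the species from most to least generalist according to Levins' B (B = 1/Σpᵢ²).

Convert percentages to proportions (divide by 100).
Σp_3ᵢ² = 0.05² + 0.19² + 0.22² + 0.29² + 0.23² + 0.02² = 0.0025 + 0.0361 + 0.0484 + 0.0841 + 0.0529 + 0.0004 = 0.2244
B_3 = 1 / 0.2244 = 4.4563
Σp_2ᵢ² = 0.16² + 0.34² + 0.02² + 0.05² + 0.32² + 0.11² = 0.0256 + 0.1156 + 0.0004 + 0.0025 + 0.1024 + 0.0121 = 0.2586
B_2 = 1 / 0.2586 = 3.8670
Σp_4ᵢ² = 0.06² + 0.02² + 0.56² + 0.02² + 0.14² + 0.20² = 0.0036 + 0.0004 + 0.3136 + 0.0004 + 0.0196 + 0.0400 = 0.3776
B_4 = 1 / 0.3776 = 2.6483
Ranking by B (broadest → narrowest): species 3 (4.46) > species 2 (3.87) > species 4 (2.65)

species 3 > species 2 > species 4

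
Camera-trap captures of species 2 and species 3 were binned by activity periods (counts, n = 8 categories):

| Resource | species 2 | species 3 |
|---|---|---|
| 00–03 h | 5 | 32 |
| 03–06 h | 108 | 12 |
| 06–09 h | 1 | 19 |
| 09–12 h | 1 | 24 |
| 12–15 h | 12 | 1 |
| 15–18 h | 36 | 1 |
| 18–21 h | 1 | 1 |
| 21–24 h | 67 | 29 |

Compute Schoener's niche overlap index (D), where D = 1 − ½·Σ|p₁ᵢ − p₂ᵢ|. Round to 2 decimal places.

0.40

Proportions for species 2 (n=231): 5/231=0.0216, 108/231=0.4675, 1/231=0.0043, 1/231=0.0043, 12/231=0.0519, 36/231=0.1558, 1/231=0.0043, 67/231=0.2900
Proportions for species 3 (n=119): 32/119=0.2689, 12/119=0.1008, 19/119=0.1597, 24/119=0.2017, 1/119=0.0084, 1/119=0.0084, 1/119=0.0084, 29/119=0.2437
Σ|p₁ᵢ − p₂ᵢ| = 0.2473 + 0.3667 + 0.1554 + 0.1974 + 0.0435 + 0.1474 + 0.0041 + 0.0463 = 1.2081
D = 1 − ½ × 1.2081 = 1 − 0.60405 = 0.39595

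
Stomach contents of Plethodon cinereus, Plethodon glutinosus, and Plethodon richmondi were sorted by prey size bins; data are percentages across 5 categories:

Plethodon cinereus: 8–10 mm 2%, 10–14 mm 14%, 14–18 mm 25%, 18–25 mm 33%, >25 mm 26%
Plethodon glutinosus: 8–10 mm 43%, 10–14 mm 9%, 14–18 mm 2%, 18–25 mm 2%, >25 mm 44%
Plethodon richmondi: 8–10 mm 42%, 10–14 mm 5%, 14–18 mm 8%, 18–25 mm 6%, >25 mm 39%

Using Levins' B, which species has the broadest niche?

Convert percentages to proportions (divide by 100).
Σp_cineᵢ² = 0.02² + 0.14² + 0.25² + 0.33² + 0.26² = 0.0004 + 0.0196 + 0.0625 + 0.1089 + 0.0676 = 0.2590
B_cine = 1 / 0.2590 = 3.8610
Σp_glutᵢ² = 0.43² + 0.09² + 0.02² + 0.02² + 0.44² = 0.1849 + 0.0081 + 0.0004 + 0.0004 + 0.1936 = 0.3874
B_glut = 1 / 0.3874 = 2.5813
Σp_richᵢ² = 0.42² + 0.05² + 0.08² + 0.06² + 0.39² = 0.1764 + 0.0025 + 0.0064 + 0.0036 + 0.1521 = 0.3410
B_rich = 1 / 0.3410 = 2.9326
Highest B → broadest niche (most generalist): Plethodon cinereus (B = 3.86).

Plethodon cinereus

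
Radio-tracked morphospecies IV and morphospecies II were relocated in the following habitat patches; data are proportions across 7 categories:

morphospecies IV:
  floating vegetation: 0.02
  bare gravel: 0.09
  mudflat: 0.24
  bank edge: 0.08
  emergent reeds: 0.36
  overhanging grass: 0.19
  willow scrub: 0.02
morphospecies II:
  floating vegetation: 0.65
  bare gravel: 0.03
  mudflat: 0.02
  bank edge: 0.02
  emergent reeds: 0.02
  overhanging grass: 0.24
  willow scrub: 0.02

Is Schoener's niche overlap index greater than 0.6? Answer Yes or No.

Σ|p₁ᵢ − p₂ᵢ| = 0.63 + 0.06 + 0.22 + 0.06 + 0.34 + 0.05 + 0.00 = 1.36
D = 1 − ½ × 1.36 = 1 − 0.680 = 0.3200
D = 0.3200 < 0.6 → No.

No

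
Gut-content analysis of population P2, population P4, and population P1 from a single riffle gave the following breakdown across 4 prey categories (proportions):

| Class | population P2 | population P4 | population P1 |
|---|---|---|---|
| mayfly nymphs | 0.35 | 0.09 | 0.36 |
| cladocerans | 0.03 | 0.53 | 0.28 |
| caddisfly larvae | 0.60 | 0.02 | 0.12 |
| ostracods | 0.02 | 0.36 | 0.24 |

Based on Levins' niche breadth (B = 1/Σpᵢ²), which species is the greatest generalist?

population P1

Σp_P2ᵢ² = 0.35² + 0.03² + 0.60² + 0.02² = 0.1225 + 0.0009 + 0.3600 + 0.0004 = 0.4838
B_P2 = 1 / 0.4838 = 2.0670
Σp_P4ᵢ² = 0.09² + 0.53² + 0.02² + 0.36² = 0.0081 + 0.2809 + 0.0004 + 0.1296 = 0.4190
B_P4 = 1 / 0.4190 = 2.3866
Σp_P1ᵢ² = 0.36² + 0.28² + 0.12² + 0.24² = 0.1296 + 0.0784 + 0.0144 + 0.0576 = 0.2800
B_P1 = 1 / 0.2800 = 3.5714
Highest B → broadest niche (most generalist): population P1 (B = 3.57).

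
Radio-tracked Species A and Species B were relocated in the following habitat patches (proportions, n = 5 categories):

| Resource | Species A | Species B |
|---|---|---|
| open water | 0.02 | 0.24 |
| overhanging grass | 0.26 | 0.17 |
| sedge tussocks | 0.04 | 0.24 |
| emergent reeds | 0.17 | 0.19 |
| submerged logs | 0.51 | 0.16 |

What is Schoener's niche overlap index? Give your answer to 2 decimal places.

0.56

Σ|p₁ᵢ − p₂ᵢ| = 0.22 + 0.09 + 0.20 + 0.02 + 0.35 = 0.88
D = 1 − ½ × 0.88 = 1 − 0.440 = 0.5600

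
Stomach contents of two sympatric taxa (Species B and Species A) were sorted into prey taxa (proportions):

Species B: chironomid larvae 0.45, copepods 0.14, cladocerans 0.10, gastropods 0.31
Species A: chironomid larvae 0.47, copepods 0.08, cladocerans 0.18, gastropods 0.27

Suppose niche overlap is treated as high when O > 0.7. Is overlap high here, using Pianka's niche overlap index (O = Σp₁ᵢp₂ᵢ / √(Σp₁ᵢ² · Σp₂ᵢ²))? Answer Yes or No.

Yes

Σ p₁ᵢp₂ᵢ = 0.2115 + 0.0112 + 0.0180 + 0.0837 = 0.3244
Σp_1ᵢ² = 0.45² + 0.14² + 0.10² + 0.31² = 0.2025 + 0.0196 + 0.0100 + 0.0961 = 0.3282
Σp_2ᵢ² = 0.47² + 0.08² + 0.18² + 0.27² = 0.2209 + 0.0064 + 0.0324 + 0.0729 = 0.3326
O = 0.3244 / √(0.3282 × 0.3326) = 0.3244 / 0.33039 = 0.9819
O = 0.9819 > 0.7 → Yes.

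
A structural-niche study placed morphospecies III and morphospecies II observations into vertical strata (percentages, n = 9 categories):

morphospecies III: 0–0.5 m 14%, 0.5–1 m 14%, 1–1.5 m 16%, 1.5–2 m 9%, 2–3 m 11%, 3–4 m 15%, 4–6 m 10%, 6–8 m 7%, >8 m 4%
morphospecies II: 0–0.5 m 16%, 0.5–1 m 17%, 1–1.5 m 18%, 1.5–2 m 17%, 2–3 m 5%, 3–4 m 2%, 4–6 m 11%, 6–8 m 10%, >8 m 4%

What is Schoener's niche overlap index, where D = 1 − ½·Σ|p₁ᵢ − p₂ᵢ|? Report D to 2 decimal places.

Convert percentages to proportions (divide by 100).
Σ|p₁ᵢ − p₂ᵢ| = 0.02 + 0.03 + 0.02 + 0.08 + 0.06 + 0.13 + 0.01 + 0.03 + 0.00 = 0.38
D = 1 − ½ × 0.38 = 1 − 0.190 = 0.8100

0.81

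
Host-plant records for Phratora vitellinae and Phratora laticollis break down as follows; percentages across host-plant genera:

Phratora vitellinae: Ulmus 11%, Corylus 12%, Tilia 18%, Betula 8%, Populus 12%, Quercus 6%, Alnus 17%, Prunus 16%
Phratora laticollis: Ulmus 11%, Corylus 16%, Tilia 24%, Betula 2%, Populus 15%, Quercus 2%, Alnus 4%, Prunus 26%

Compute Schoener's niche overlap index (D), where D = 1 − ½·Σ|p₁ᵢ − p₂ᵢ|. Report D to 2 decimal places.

0.77

Convert percentages to proportions (divide by 100).
Σ|p₁ᵢ − p₂ᵢ| = 0.00 + 0.04 + 0.06 + 0.06 + 0.03 + 0.04 + 0.13 + 0.10 = 0.46
D = 1 − ½ × 0.46 = 1 − 0.230 = 0.7700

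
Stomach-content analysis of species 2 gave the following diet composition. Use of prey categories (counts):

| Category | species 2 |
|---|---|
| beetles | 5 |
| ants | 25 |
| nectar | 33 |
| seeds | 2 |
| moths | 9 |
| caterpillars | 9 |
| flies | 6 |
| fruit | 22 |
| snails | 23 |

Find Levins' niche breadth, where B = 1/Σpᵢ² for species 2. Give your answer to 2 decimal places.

Proportions for species 2 (n=134): 5/134=0.0373, 25/134=0.1866, 33/134=0.2463, 2/134=0.0149, 9/134=0.0672, 9/134=0.0672, 6/134=0.0448, 22/134=0.1642, 23/134=0.1716
Σpᵢ² = 0.0373² + 0.1866² + 0.2463² + 0.0149² + 0.0672² + 0.0672² + 0.0448² + 0.1642² + 0.1716² = 0.001391 + 0.034820 + 0.060664 + 0.000222 + 0.004516 + 0.004516 + 0.002007 + 0.026962 + 0.029447 = 0.164545
B = 1 / 0.164545 = 6.0774

6.08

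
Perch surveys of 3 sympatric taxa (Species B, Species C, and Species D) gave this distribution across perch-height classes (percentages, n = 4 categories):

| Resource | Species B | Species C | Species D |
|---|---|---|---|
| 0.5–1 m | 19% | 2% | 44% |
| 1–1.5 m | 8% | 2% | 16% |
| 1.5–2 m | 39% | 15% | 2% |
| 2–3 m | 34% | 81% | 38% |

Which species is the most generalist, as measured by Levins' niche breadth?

Species B

Convert percentages to proportions (divide by 100).
Σp_Bᵢ² = 0.19² + 0.08² + 0.39² + 0.34² = 0.0361 + 0.0064 + 0.1521 + 0.1156 = 0.3102
B_B = 1 / 0.3102 = 3.2237
Σp_Cᵢ² = 0.02² + 0.02² + 0.15² + 0.81² = 0.0004 + 0.0004 + 0.0225 + 0.6561 = 0.6794
B_C = 1 / 0.6794 = 1.4719
Σp_Dᵢ² = 0.44² + 0.16² + 0.02² + 0.38² = 0.1936 + 0.0256 + 0.0004 + 0.1444 = 0.3640
B_D = 1 / 0.3640 = 2.7473
Highest B → broadest niche (most generalist): Species B (B = 3.22).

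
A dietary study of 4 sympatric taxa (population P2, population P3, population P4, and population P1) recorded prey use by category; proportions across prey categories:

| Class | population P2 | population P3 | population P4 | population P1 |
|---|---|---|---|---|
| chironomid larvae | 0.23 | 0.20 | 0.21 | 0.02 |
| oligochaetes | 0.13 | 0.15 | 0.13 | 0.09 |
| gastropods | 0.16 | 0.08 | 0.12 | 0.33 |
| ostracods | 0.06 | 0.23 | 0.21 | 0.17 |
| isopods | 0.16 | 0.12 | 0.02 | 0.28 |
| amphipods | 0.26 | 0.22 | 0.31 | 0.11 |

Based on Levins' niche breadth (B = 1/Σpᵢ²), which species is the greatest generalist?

population P3

Σp_P2ᵢ² = 0.23² + 0.13² + 0.16² + 0.06² + 0.16² + 0.26² = 0.0529 + 0.0169 + 0.0256 + 0.0036 + 0.0256 + 0.0676 = 0.1922
B_P2 = 1 / 0.1922 = 5.2029
Σp_P3ᵢ² = 0.20² + 0.15² + 0.08² + 0.23² + 0.12² + 0.22² = 0.0400 + 0.0225 + 0.0064 + 0.0529 + 0.0144 + 0.0484 = 0.1846
B_P3 = 1 / 0.1846 = 5.4171
Σp_P4ᵢ² = 0.21² + 0.13² + 0.12² + 0.21² + 0.02² + 0.31² = 0.0441 + 0.0169 + 0.0144 + 0.0441 + 0.0004 + 0.0961 = 0.2160
B_P4 = 1 / 0.2160 = 4.6296
Σp_P1ᵢ² = 0.02² + 0.09² + 0.33² + 0.17² + 0.28² + 0.11² = 0.0004 + 0.0081 + 0.1089 + 0.0289 + 0.0784 + 0.0121 = 0.2368
B_P1 = 1 / 0.2368 = 4.2230
Highest B → broadest niche (most generalist): population P3 (B = 5.42).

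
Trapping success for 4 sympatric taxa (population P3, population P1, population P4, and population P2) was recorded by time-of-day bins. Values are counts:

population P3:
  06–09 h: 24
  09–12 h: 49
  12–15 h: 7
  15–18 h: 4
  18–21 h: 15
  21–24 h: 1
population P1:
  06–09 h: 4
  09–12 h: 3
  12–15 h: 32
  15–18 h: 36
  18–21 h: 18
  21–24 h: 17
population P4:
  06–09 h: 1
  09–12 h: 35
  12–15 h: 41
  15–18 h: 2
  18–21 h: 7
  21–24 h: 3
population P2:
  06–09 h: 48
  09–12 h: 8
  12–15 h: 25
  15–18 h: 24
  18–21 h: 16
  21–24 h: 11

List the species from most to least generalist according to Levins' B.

population P2 > population P1 > population P3 > population P4

Proportions for population P3 (n=100): 24/100=0.2400, 49/100=0.4900, 7/100=0.0700, 4/100=0.0400, 15/100=0.1500, 1/100=0.0100
Proportions for population P1 (n=110): 4/110=0.0364, 3/110=0.0273, 32/110=0.2909, 36/110=0.3273, 18/110=0.1636, 17/110=0.1545
Proportions for population P4 (n=89): 1/89=0.0112, 35/89=0.3933, 41/89=0.4607, 2/89=0.0225, 7/89=0.0787, 3/89=0.0337
Proportions for population P2 (n=132): 48/132=0.3636, 8/132=0.0606, 25/132=0.1894, 24/132=0.1818, 16/132=0.1212, 11/132=0.0833
Σp_P3ᵢ² = 0.2400² + 0.4900² + 0.0700² + 0.0400² + 0.1500² + 0.0100² = 0.057600 + 0.240100 + 0.004900 + 0.001600 + 0.022500 + 0.000100 = 0.326800
B_P3 = 1 / 0.326800 = 3.0600
Σp_P1ᵢ² = 0.0364² + 0.0273² + 0.2909² + 0.3273² + 0.1636² + 0.1545² = 0.001325 + 0.000745 + 0.084623 + 0.107125 + 0.026765 + 0.023870 = 0.244453
B_P1 = 1 / 0.244453 = 4.0908
Σp_P4ᵢ² = 0.0112² + 0.3933² + 0.4607² + 0.0225² + 0.0787² + 0.0337² = 0.000125 + 0.154685 + 0.212244 + 0.000506 + 0.006194 + 0.001136 = 0.374890
B_P4 = 1 / 0.374890 = 2.6674
Σp_P2ᵢ² = 0.3636² + 0.0606² + 0.1894² + 0.1818² + 0.1212² + 0.0833² = 0.132205 + 0.003672 + 0.035872 + 0.033051 + 0.014689 + 0.006939 = 0.226428
B_P2 = 1 / 0.226428 = 4.4164
Ranking by B (broadest → narrowest): population P2 (4.42) > population P1 (4.09) > population P3 (3.06) > population P4 (2.67)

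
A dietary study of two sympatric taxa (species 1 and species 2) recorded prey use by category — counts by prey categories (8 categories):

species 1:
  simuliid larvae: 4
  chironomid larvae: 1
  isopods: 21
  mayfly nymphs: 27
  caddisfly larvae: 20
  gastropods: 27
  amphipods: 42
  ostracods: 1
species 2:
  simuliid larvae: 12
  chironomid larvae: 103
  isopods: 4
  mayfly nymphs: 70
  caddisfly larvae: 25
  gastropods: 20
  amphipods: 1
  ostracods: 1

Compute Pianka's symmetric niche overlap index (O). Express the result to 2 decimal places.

0.39

Proportions for species 1 (n=143): 4/143=0.0280, 1/143=0.0070, 21/143=0.1469, 27/143=0.1888, 20/143=0.1399, 27/143=0.1888, 42/143=0.2937, 1/143=0.0070
Proportions for species 2 (n=236): 12/236=0.0508, 103/236=0.4364, 4/236=0.0169, 70/236=0.2966, 25/236=0.1059, 20/236=0.0847, 1/236=0.0042, 1/236=0.0042
Σ p₁ᵢp₂ᵢ = 0.001422 + 0.003055 + 0.002483 + 0.055998 + 0.014815 + 0.015991 + 0.001234 + 0.000029 = 0.095027
Σp_1ᵢ² = 0.0280² + 0.0070² + 0.1469² + 0.1888² + 0.1399² + 0.1888² + 0.2937² + 0.0070² = 0.000784 + 0.000049 + 0.021580 + 0.035645 + 0.019572 + 0.035645 + 0.086260 + 0.000049 = 0.199584
Σp_2ᵢ² = 0.0508² + 0.4364² + 0.0169² + 0.2966² + 0.1059² + 0.0847² + 0.0042² + 0.0042² = 0.002581 + 0.190445 + 0.000286 + 0.087972 + 0.011215 + 0.007174 + 0.000018 + 0.000018 = 0.299709
O = 0.095027 / √(0.199584 × 0.299709) = 0.095027 / 0.2445754 = 0.3885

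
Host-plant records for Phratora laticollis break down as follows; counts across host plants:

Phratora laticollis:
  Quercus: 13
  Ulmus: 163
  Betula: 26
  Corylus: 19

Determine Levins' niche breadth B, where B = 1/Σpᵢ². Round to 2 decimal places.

Proportions for Phratora laticollis (n=221): 13/221=0.0588, 163/221=0.7376, 26/221=0.1176, 19/221=0.0860
Σpᵢ² = 0.0588² + 0.7376² + 0.1176² + 0.0860² = 0.003457 + 0.544054 + 0.013830 + 0.007396 = 0.568737
B = 1 / 0.568737 = 1.7583

1.76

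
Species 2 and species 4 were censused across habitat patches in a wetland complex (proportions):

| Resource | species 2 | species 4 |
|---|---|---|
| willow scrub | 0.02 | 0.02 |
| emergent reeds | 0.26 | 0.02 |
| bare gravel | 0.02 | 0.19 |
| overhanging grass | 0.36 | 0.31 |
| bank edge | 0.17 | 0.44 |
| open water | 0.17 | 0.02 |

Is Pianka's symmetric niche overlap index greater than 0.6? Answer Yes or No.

Σ p₁ᵢp₂ᵢ = 0.0004 + 0.0052 + 0.0038 + 0.1116 + 0.0748 + 0.0034 = 0.1992
Σp_1ᵢ² = 0.02² + 0.26² + 0.02² + 0.36² + 0.17² + 0.17² = 0.0004 + 0.0676 + 0.0004 + 0.1296 + 0.0289 + 0.0289 = 0.2558
Σp_2ᵢ² = 0.02² + 0.02² + 0.19² + 0.31² + 0.44² + 0.02² = 0.0004 + 0.0004 + 0.0361 + 0.0961 + 0.1936 + 0.0004 = 0.3270
O = 0.1992 / √(0.2558 × 0.3270) = 0.1992 / 0.28922 = 0.6887
O = 0.6887 > 0.6 → Yes.

Yes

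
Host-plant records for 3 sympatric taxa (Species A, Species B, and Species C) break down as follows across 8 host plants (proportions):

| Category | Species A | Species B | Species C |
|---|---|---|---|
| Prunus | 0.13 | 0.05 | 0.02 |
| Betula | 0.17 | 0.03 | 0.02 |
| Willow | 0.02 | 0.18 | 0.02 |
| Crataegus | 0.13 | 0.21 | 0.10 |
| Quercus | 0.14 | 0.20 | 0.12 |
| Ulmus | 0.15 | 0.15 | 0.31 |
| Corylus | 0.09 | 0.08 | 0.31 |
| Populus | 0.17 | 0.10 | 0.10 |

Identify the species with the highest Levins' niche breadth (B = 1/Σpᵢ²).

Species A

Σp_Aᵢ² = 0.13² + 0.17² + 0.02² + 0.13² + 0.14² + 0.15² + 0.09² + 0.17² = 0.0169 + 0.0289 + 0.0004 + 0.0169 + 0.0196 + 0.0225 + 0.0081 + 0.0289 = 0.1422
B_A = 1 / 0.1422 = 7.0323
Σp_Bᵢ² = 0.05² + 0.03² + 0.18² + 0.21² + 0.20² + 0.15² + 0.08² + 0.10² = 0.0025 + 0.0009 + 0.0324 + 0.0441 + 0.0400 + 0.0225 + 0.0064 + 0.0100 = 0.1588
B_B = 1 / 0.1588 = 6.2972
Σp_Cᵢ² = 0.02² + 0.02² + 0.02² + 0.10² + 0.12² + 0.31² + 0.31² + 0.10² = 0.0004 + 0.0004 + 0.0004 + 0.0100 + 0.0144 + 0.0961 + 0.0961 + 0.0100 = 0.2278
B_C = 1 / 0.2278 = 4.3898
Highest B → broadest niche (most generalist): Species A (B = 7.03).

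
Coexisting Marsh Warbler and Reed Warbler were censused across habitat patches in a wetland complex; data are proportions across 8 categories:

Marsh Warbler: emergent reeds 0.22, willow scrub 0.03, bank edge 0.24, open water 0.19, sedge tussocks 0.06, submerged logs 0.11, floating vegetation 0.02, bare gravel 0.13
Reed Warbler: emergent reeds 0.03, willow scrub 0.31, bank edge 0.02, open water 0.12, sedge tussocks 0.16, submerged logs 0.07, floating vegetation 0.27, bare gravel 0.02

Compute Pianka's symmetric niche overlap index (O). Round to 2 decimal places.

0.35

Σ p₁ᵢp₂ᵢ = 0.0066 + 0.0093 + 0.0048 + 0.0228 + 0.0096 + 0.0077 + 0.0054 + 0.0026 = 0.0688
Σp_1ᵢ² = 0.22² + 0.03² + 0.24² + 0.19² + 0.06² + 0.11² + 0.02² + 0.13² = 0.0484 + 0.0009 + 0.0576 + 0.0361 + 0.0036 + 0.0121 + 0.0004 + 0.0169 = 0.1760
Σp_2ᵢ² = 0.03² + 0.31² + 0.02² + 0.12² + 0.16² + 0.07² + 0.27² + 0.02² = 0.0009 + 0.0961 + 0.0004 + 0.0144 + 0.0256 + 0.0049 + 0.0729 + 0.0004 = 0.2156
O = 0.0688 / √(0.1760 × 0.2156) = 0.0688 / 0.19480 = 0.3532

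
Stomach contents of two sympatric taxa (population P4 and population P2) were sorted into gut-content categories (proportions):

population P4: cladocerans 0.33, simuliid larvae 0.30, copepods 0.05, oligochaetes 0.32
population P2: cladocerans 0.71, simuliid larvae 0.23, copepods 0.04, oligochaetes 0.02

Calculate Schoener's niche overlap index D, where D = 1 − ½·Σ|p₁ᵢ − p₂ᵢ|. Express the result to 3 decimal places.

0.620

Σ|p₁ᵢ − p₂ᵢ| = 0.38 + 0.07 + 0.01 + 0.30 = 0.76
D = 1 − ½ × 0.76 = 1 − 0.380 = 0.62000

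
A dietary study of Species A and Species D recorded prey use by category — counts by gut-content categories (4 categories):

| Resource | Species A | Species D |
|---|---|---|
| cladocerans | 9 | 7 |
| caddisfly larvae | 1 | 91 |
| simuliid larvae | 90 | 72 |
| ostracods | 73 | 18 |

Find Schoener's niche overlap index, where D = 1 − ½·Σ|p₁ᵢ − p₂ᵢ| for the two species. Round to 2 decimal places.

Proportions for Species A (n=173): 9/173=0.0520, 1/173=0.0058, 90/173=0.5202, 73/173=0.4220
Proportions for Species D (n=188): 7/188=0.0372, 91/188=0.4840, 72/188=0.3830, 18/188=0.0957
Σ|p₁ᵢ − p₂ᵢ| = 0.0148 + 0.4782 + 0.1372 + 0.3263 = 0.9565
D = 1 − ½ × 0.9565 = 1 − 0.47825 = 0.52175

0.52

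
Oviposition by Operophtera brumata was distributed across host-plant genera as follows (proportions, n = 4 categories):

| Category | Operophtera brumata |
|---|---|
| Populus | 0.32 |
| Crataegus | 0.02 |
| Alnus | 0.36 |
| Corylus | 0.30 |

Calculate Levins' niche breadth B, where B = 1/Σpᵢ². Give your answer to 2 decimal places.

Σpᵢ² = 0.32² + 0.02² + 0.36² + 0.30² = 0.1024 + 0.0004 + 0.1296 + 0.0900 = 0.3224
B = 1 / 0.3224 = 3.1017

3.10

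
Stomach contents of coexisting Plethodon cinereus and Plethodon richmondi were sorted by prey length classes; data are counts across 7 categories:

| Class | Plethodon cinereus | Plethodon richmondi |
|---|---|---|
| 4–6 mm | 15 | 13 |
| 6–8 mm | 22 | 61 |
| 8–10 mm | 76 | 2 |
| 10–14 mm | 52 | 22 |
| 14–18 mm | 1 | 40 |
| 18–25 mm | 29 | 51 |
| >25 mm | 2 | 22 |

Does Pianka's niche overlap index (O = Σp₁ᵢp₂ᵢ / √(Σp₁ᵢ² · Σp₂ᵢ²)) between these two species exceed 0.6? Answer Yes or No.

Proportions for Plethodon cinereus (n=197): 15/197=0.0761, 22/197=0.1117, 76/197=0.3858, 52/197=0.2640, 1/197=0.0051, 29/197=0.1472, 2/197=0.0102
Proportions for Plethodon richmondi (n=211): 13/211=0.0616, 61/211=0.2891, 2/211=0.0095, 22/211=0.1043, 40/211=0.1896, 51/211=0.2417, 22/211=0.1043
Σ p₁ᵢp₂ᵢ = 0.004688 + 0.032292 + 0.003665 + 0.027535 + 0.000967 + 0.035578 + 0.001064 = 0.105789
Σp_1ᵢ² = 0.0761² + 0.1117² + 0.3858² + 0.2640² + 0.0051² + 0.1472² + 0.0102² = 0.005791 + 0.012477 + 0.148842 + 0.069696 + 0.000026 + 0.021668 + 0.000104 = 0.258604
Σp_2ᵢ² = 0.0616² + 0.2891² + 0.0095² + 0.1043² + 0.1896² + 0.2417² + 0.1043² = 0.003795 + 0.083579 + 0.000090 + 0.010878 + 0.035948 + 0.058419 + 0.010878 = 0.203587
O = 0.105789 / √(0.258604 × 0.203587) = 0.105789 / 0.2294524 = 0.4610
O = 0.4610 < 0.6 → No.

No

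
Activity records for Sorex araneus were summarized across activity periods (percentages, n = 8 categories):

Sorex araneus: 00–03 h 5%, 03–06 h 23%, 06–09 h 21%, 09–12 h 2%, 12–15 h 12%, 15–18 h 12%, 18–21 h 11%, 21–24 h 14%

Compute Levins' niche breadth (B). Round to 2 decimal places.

6.23

Convert percentages to proportions (divide by 100).
Σpᵢ² = 0.05² + 0.23² + 0.21² + 0.02² + 0.12² + 0.12² + 0.11² + 0.14² = 0.0025 + 0.0529 + 0.0441 + 0.0004 + 0.0144 + 0.0144 + 0.0121 + 0.0196 = 0.1604
B = 1 / 0.1604 = 6.2344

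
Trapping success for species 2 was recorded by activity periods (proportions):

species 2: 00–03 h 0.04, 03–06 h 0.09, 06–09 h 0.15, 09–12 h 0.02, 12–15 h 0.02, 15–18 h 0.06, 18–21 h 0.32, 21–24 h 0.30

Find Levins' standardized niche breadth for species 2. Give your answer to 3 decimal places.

Σpᵢ² = 0.04² + 0.09² + 0.15² + 0.02² + 0.02² + 0.06² + 0.32² + 0.30² = 0.0016 + 0.0081 + 0.0225 + 0.0004 + 0.0004 + 0.0036 + 0.1024 + 0.0900 = 0.2290
B = 1 / 0.2290 = 4.36681
Bₛ = (B − 1)/(n − 1) = (4.36681 − 1)/(8 − 1) = 3.36681/7 = 0.48097

0.481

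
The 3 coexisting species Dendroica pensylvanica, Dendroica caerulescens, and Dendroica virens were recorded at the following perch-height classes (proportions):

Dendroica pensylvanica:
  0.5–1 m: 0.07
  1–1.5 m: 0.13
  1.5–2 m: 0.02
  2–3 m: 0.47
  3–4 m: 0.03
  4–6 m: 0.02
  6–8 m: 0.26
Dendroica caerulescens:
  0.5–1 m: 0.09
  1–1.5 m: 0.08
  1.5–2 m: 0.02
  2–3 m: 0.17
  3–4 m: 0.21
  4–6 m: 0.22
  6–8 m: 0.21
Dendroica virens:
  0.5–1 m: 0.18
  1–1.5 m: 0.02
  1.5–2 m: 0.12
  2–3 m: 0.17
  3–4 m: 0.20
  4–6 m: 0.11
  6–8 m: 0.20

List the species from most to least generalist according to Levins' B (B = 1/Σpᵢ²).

Dendroica virens > Dendroica caerulescens > Dendroica pensylvanica

Σp_pensᵢ² = 0.07² + 0.13² + 0.02² + 0.47² + 0.03² + 0.02² + 0.26² = 0.0049 + 0.0169 + 0.0004 + 0.2209 + 0.0009 + 0.0004 + 0.0676 = 0.3120
B_pens = 1 / 0.3120 = 3.2051
Σp_caerᵢ² = 0.09² + 0.08² + 0.02² + 0.17² + 0.21² + 0.22² + 0.21² = 0.0081 + 0.0064 + 0.0004 + 0.0289 + 0.0441 + 0.0484 + 0.0441 = 0.1804
B_caer = 1 / 0.1804 = 5.5432
Σp_vireᵢ² = 0.18² + 0.02² + 0.12² + 0.17² + 0.20² + 0.11² + 0.20² = 0.0324 + 0.0004 + 0.0144 + 0.0289 + 0.0400 + 0.0121 + 0.0400 = 0.1682
B_vire = 1 / 0.1682 = 5.9453
Ranking by B (broadest → narrowest): Dendroica virens (5.95) > Dendroica caerulescens (5.54) > Dendroica pensylvanica (3.21)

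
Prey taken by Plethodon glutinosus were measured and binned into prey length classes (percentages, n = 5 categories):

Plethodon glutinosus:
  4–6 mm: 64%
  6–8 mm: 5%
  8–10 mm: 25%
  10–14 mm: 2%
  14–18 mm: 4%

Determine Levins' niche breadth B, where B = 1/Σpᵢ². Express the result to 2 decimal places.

2.10

Convert percentages to proportions (divide by 100).
Σpᵢ² = 0.64² + 0.05² + 0.25² + 0.02² + 0.04² = 0.4096 + 0.0025 + 0.0625 + 0.0004 + 0.0016 = 0.4766
B = 1 / 0.4766 = 2.0982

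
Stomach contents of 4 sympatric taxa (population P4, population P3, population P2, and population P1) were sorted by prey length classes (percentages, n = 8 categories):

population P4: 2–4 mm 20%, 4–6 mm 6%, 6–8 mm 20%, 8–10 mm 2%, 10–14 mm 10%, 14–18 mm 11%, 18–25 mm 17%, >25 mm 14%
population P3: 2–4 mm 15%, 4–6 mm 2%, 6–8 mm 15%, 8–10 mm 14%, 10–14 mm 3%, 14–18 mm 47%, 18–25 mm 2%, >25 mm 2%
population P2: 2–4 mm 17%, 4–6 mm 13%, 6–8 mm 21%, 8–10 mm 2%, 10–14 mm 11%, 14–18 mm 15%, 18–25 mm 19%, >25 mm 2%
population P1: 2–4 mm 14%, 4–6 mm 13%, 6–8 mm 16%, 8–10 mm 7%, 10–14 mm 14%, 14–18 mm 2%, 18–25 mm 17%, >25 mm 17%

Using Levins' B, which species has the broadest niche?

population P1

Convert percentages to proportions (divide by 100).
Σp_P4ᵢ² = 0.20² + 0.06² + 0.20² + 0.02² + 0.10² + 0.11² + 0.17² + 0.14² = 0.0400 + 0.0036 + 0.0400 + 0.0004 + 0.0100 + 0.0121 + 0.0289 + 0.0196 = 0.1546
B_P4 = 1 / 0.1546 = 6.4683
Σp_P3ᵢ² = 0.15² + 0.02² + 0.15² + 0.14² + 0.03² + 0.47² + 0.02² + 0.02² = 0.0225 + 0.0004 + 0.0225 + 0.0196 + 0.0009 + 0.2209 + 0.0004 + 0.0004 = 0.2876
B_P3 = 1 / 0.2876 = 3.4771
Σp_P2ᵢ² = 0.17² + 0.13² + 0.21² + 0.02² + 0.11² + 0.15² + 0.19² + 0.02² = 0.0289 + 0.0169 + 0.0441 + 0.0004 + 0.0121 + 0.0225 + 0.0361 + 0.0004 = 0.1614
B_P2 = 1 / 0.1614 = 6.1958
Σp_P1ᵢ² = 0.14² + 0.13² + 0.16² + 0.07² + 0.14² + 0.02² + 0.17² + 0.17² = 0.0196 + 0.0169 + 0.0256 + 0.0049 + 0.0196 + 0.0004 + 0.0289 + 0.0289 = 0.1448
B_P1 = 1 / 0.1448 = 6.9061
Highest B → broadest niche (most generalist): population P1 (B = 6.91).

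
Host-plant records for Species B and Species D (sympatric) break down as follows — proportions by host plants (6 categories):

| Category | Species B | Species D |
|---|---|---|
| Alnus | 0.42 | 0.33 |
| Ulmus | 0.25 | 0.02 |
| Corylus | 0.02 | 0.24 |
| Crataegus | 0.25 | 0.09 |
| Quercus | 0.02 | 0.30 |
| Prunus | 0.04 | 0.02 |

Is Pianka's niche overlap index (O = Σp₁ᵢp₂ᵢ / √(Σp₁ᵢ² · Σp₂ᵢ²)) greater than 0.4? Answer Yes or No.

Yes

Σ p₁ᵢp₂ᵢ = 0.1386 + 0.0050 + 0.0048 + 0.0225 + 0.0060 + 0.0008 = 0.1777
Σp_1ᵢ² = 0.42² + 0.25² + 0.02² + 0.25² + 0.02² + 0.04² = 0.1764 + 0.0625 + 0.0004 + 0.0625 + 0.0004 + 0.0016 = 0.3038
Σp_2ᵢ² = 0.33² + 0.02² + 0.24² + 0.09² + 0.30² + 0.02² = 0.1089 + 0.0004 + 0.0576 + 0.0081 + 0.0900 + 0.0004 = 0.2654
O = 0.1777 / √(0.3038 × 0.2654) = 0.1777 / 0.28395 = 0.6258
O = 0.6258 > 0.4 → Yes.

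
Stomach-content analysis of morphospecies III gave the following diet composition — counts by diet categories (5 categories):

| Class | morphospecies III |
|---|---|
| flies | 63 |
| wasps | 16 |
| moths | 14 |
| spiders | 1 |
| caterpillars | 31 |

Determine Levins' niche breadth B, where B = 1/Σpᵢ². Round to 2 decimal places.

2.90

Proportions for morphospecies III (n=125): 63/125=0.5040, 16/125=0.1280, 14/125=0.1120, 1/125=0.0080, 31/125=0.2480
Σpᵢ² = 0.5040² + 0.1280² + 0.1120² + 0.0080² + 0.2480² = 0.254016 + 0.016384 + 0.012544 + 0.000064 + 0.061504 = 0.344512
B = 1 / 0.344512 = 2.9027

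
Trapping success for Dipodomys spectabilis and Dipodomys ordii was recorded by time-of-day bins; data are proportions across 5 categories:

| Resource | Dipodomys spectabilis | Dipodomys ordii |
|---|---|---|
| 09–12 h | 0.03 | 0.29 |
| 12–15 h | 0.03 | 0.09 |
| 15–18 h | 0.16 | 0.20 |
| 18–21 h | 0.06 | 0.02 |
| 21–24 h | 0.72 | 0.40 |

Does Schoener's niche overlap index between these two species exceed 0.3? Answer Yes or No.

Σ|p₁ᵢ − p₂ᵢ| = 0.26 + 0.06 + 0.04 + 0.04 + 0.32 = 0.72
D = 1 − ½ × 0.72 = 1 − 0.360 = 0.6400
D = 0.6400 > 0.3 → Yes.

Yes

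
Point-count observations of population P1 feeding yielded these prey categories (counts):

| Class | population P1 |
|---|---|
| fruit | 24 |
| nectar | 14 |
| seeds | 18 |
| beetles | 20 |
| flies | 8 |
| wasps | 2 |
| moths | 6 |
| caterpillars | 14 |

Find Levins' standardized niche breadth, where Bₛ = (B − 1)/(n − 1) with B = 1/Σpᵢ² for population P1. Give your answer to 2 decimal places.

Proportions for population P1 (n=106): 24/106=0.2264, 14/106=0.1321, 18/106=0.1698, 20/106=0.1887, 8/106=0.0755, 2/106=0.0189, 6/106=0.0566, 14/106=0.1321
Σpᵢ² = 0.2264² + 0.1321² + 0.1698² + 0.1887² + 0.0755² + 0.0189² + 0.0566² + 0.1321² = 0.051257 + 0.017450 + 0.028832 + 0.035608 + 0.005700 + 0.000357 + 0.003204 + 0.017450 = 0.159858
B = 1 / 0.159858 = 6.2556
Bₛ = (B − 1)/(n − 1) = (6.2556 − 1)/(8 − 1) = 5.2556/7 = 0.7508

0.75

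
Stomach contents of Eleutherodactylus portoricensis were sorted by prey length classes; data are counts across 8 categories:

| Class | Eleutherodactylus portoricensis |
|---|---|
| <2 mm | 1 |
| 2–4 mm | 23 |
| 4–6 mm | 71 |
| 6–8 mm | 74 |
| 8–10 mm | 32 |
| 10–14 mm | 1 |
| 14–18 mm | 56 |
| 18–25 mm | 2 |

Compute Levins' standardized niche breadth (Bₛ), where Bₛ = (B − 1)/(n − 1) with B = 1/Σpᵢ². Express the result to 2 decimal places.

0.49

Proportions for Eleutherodactylus portoricensis (n=260): 1/260=0.0038, 23/260=0.0885, 71/260=0.2731, 74/260=0.2846, 32/260=0.1231, 1/260=0.0038, 56/260=0.2154, 2/260=0.0077
Σpᵢ² = 0.0038² + 0.0885² + 0.2731² + 0.2846² + 0.1231² + 0.0038² + 0.2154² + 0.0077² = 0.000014 + 0.007832 + 0.074584 + 0.080997 + 0.015154 + 0.000014 + 0.046397 + 0.000059 = 0.225051
B = 1 / 0.225051 = 4.4434
Bₛ = (B − 1)/(n − 1) = (4.4434 − 1)/(8 − 1) = 3.4434/7 = 0.4919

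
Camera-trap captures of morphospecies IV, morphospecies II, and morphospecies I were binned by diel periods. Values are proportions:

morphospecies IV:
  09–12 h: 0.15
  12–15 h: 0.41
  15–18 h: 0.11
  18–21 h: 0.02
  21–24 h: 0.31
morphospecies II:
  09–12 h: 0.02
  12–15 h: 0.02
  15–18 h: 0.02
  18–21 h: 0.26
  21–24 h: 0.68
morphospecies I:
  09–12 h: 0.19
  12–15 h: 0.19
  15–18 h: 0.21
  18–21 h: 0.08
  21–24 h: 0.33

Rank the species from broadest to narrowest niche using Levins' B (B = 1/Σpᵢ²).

Σp_IVᵢ² = 0.15² + 0.41² + 0.11² + 0.02² + 0.31² = 0.0225 + 0.1681 + 0.0121 + 0.0004 + 0.0961 = 0.2992
B_IV = 1 / 0.2992 = 3.3422
Σp_IIᵢ² = 0.02² + 0.02² + 0.02² + 0.26² + 0.68² = 0.0004 + 0.0004 + 0.0004 + 0.0676 + 0.4624 = 0.5312
B_II = 1 / 0.5312 = 1.8825
Σp_Iᵢ² = 0.19² + 0.19² + 0.21² + 0.08² + 0.33² = 0.0361 + 0.0361 + 0.0441 + 0.0064 + 0.1089 = 0.2316
B_I = 1 / 0.2316 = 4.3178
Ranking by B (broadest → narrowest): morphospecies I (4.32) > morphospecies IV (3.34) > morphospecies II (1.88)

morphospecies I > morphospecies IV > morphospecies II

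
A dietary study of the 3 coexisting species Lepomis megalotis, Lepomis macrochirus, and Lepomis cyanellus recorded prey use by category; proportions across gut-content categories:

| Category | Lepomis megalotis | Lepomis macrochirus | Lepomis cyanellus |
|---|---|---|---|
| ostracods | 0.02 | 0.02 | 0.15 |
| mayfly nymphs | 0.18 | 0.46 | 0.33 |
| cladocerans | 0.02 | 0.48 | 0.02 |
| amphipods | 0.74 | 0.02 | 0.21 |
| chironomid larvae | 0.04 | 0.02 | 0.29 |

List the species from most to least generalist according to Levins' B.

Lepomis cyanellus > Lepomis macrochirus > Lepomis megalotis

Σp_megaᵢ² = 0.02² + 0.18² + 0.02² + 0.74² + 0.04² = 0.0004 + 0.0324 + 0.0004 + 0.5476 + 0.0016 = 0.5824
B_mega = 1 / 0.5824 = 1.7170
Σp_macrᵢ² = 0.02² + 0.46² + 0.48² + 0.02² + 0.02² = 0.0004 + 0.2116 + 0.2304 + 0.0004 + 0.0004 = 0.4432
B_macr = 1 / 0.4432 = 2.2563
Σp_cyanᵢ² = 0.15² + 0.33² + 0.02² + 0.21² + 0.29² = 0.0225 + 0.1089 + 0.0004 + 0.0441 + 0.0841 = 0.2600
B_cyan = 1 / 0.2600 = 3.8462
Ranking by B (broadest → narrowest): Lepomis cyanellus (3.85) > Lepomis macrochirus (2.26) > Lepomis megalotis (1.72)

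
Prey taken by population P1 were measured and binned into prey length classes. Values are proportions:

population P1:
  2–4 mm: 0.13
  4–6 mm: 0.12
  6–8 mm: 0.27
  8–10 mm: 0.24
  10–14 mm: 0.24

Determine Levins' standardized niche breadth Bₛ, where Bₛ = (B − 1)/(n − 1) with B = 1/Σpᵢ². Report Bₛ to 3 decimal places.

Σpᵢ² = 0.13² + 0.12² + 0.27² + 0.24² + 0.24² = 0.0169 + 0.0144 + 0.0729 + 0.0576 + 0.0576 = 0.2194
B = 1 / 0.2194 = 4.55789
Bₛ = (B − 1)/(n − 1) = (4.55789 − 1)/(5 − 1) = 3.55789/4 = 0.88947

0.889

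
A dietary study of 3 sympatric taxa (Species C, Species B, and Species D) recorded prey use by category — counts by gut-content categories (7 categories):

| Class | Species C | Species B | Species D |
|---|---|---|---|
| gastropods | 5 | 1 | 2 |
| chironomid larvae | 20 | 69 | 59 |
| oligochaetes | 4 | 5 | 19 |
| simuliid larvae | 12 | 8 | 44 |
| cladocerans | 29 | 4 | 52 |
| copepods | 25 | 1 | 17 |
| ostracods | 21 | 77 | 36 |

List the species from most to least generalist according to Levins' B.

Proportions for Species C (n=116): 5/116=0.0431, 20/116=0.1724, 4/116=0.0345, 12/116=0.1034, 29/116=0.2500, 25/116=0.2155, 21/116=0.1810
Proportions for Species B (n=165): 1/165=0.0061, 69/165=0.4182, 5/165=0.0303, 8/165=0.0485, 4/165=0.0242, 1/165=0.0061, 77/165=0.4667
Proportions for Species D (n=229): 2/229=0.0087, 59/229=0.2576, 19/229=0.0830, 44/229=0.1921, 52/229=0.2271, 17/229=0.0742, 36/229=0.1572
Σp_Cᵢ² = 0.0431² + 0.1724² + 0.0345² + 0.1034² + 0.2500² + 0.2155² + 0.1810² = 0.001858 + 0.029722 + 0.001190 + 0.010692 + 0.062500 + 0.046440 + 0.032761 = 0.185163
B_C = 1 / 0.185163 = 5.4006
Σp_Bᵢ² = 0.0061² + 0.4182² + 0.0303² + 0.0485² + 0.0242² + 0.0061² + 0.4667² = 0.000037 + 0.174891 + 0.000918 + 0.002352 + 0.000586 + 0.000037 + 0.217809 = 0.396630
B_B = 1 / 0.396630 = 2.5212
Σp_Dᵢ² = 0.0087² + 0.2576² + 0.0830² + 0.1921² + 0.2271² + 0.0742² + 0.1572² = 0.000076 + 0.066358 + 0.006889 + 0.036902 + 0.051574 + 0.005506 + 0.024712 = 0.192017
B_D = 1 / 0.192017 = 5.2079
Ranking by B (broadest → narrowest): Species C (5.40) > Species D (5.21) > Species B (2.52)

Species C > Species D > Species B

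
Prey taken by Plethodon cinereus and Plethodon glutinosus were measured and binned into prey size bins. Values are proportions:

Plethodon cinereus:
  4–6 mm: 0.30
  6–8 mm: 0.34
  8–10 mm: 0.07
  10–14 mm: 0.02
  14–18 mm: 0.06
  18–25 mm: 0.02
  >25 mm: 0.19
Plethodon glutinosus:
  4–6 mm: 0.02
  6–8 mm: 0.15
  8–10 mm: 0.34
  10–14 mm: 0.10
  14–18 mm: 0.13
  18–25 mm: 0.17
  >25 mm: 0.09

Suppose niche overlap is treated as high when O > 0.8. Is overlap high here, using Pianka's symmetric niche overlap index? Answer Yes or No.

No

Σ p₁ᵢp₂ᵢ = 0.0060 + 0.0510 + 0.0238 + 0.0020 + 0.0078 + 0.0034 + 0.0171 = 0.1111
Σp_1ᵢ² = 0.30² + 0.34² + 0.07² + 0.02² + 0.06² + 0.02² + 0.19² = 0.0900 + 0.1156 + 0.0049 + 0.0004 + 0.0036 + 0.0004 + 0.0361 = 0.2510
Σp_2ᵢ² = 0.02² + 0.15² + 0.34² + 0.10² + 0.13² + 0.17² + 0.09² = 0.0004 + 0.0225 + 0.1156 + 0.0100 + 0.0169 + 0.0289 + 0.0081 = 0.2024
O = 0.1111 / √(0.2510 × 0.2024) = 0.1111 / 0.22539 = 0.4929
O = 0.4929 < 0.8 → No.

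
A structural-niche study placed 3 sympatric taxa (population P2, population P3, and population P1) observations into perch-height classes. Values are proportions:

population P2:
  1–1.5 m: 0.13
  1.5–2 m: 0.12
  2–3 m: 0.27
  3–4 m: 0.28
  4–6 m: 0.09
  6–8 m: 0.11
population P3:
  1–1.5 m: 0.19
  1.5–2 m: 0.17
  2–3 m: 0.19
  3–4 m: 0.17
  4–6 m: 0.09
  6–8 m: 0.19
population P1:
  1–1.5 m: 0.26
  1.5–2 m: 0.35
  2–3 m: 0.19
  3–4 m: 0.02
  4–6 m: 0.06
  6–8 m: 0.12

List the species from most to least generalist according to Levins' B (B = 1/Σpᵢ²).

population P3 > population P2 > population P1

Σp_P2ᵢ² = 0.13² + 0.12² + 0.27² + 0.28² + 0.09² + 0.11² = 0.0169 + 0.0144 + 0.0729 + 0.0784 + 0.0081 + 0.0121 = 0.2028
B_P2 = 1 / 0.2028 = 4.9310
Σp_P3ᵢ² = 0.19² + 0.17² + 0.19² + 0.17² + 0.09² + 0.19² = 0.0361 + 0.0289 + 0.0361 + 0.0289 + 0.0081 + 0.0361 = 0.1742
B_P3 = 1 / 0.1742 = 5.7405
Σp_P1ᵢ² = 0.26² + 0.35² + 0.19² + 0.02² + 0.06² + 0.12² = 0.0676 + 0.1225 + 0.0361 + 0.0004 + 0.0036 + 0.0144 = 0.2446
B_P1 = 1 / 0.2446 = 4.0883
Ranking by B (broadest → narrowest): population P3 (5.74) > population P2 (4.93) > population P1 (4.09)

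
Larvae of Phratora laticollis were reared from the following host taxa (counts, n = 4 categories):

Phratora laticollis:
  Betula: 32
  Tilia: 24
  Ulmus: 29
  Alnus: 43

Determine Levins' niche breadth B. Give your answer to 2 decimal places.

3.82

Proportions for Phratora laticollis (n=128): 32/128=0.2500, 24/128=0.1875, 29/128=0.2266, 43/128=0.3359
Σpᵢ² = 0.2500² + 0.1875² + 0.2266² + 0.3359² = 0.062500 + 0.035156 + 0.051348 + 0.112829 = 0.261833
B = 1 / 0.261833 = 3.8192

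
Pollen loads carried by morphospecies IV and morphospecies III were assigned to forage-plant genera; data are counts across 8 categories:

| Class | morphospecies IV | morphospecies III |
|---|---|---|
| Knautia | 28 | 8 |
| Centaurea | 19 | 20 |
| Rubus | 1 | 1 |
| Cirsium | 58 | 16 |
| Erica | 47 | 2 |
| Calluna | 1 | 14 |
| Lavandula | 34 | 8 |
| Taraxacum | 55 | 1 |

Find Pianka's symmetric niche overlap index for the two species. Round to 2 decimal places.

0.60

Proportions for morphospecies IV (n=243): 28/243=0.1152, 19/243=0.0782, 1/243=0.0041, 58/243=0.2387, 47/243=0.1934, 1/243=0.0041, 34/243=0.1399, 55/243=0.2263
Proportions for morphospecies III (n=70): 8/70=0.1143, 20/70=0.2857, 1/70=0.0143, 16/70=0.2286, 2/70=0.0286, 14/70=0.2000, 8/70=0.1143, 1/70=0.0143
Σ p₁ᵢp₂ᵢ = 0.013167 + 0.022342 + 0.000059 + 0.054567 + 0.005531 + 0.000820 + 0.015991 + 0.003236 = 0.115713
Σp_1ᵢ² = 0.1152² + 0.0782² + 0.0041² + 0.2387² + 0.1934² + 0.0041² + 0.1399² + 0.2263² = 0.013271 + 0.006115 + 0.000017 + 0.056978 + 0.037404 + 0.000017 + 0.019572 + 0.051212 = 0.184586
Σp_2ᵢ² = 0.1143² + 0.2857² + 0.0143² + 0.2286² + 0.0286² + 0.2000² + 0.1143² + 0.0143² = 0.013064 + 0.081624 + 0.000204 + 0.052258 + 0.000818 + 0.040000 + 0.013064 + 0.000204 = 0.201236
O = 0.115713 / √(0.184586 × 0.201236) = 0.115713 / 0.1927313 = 0.6004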